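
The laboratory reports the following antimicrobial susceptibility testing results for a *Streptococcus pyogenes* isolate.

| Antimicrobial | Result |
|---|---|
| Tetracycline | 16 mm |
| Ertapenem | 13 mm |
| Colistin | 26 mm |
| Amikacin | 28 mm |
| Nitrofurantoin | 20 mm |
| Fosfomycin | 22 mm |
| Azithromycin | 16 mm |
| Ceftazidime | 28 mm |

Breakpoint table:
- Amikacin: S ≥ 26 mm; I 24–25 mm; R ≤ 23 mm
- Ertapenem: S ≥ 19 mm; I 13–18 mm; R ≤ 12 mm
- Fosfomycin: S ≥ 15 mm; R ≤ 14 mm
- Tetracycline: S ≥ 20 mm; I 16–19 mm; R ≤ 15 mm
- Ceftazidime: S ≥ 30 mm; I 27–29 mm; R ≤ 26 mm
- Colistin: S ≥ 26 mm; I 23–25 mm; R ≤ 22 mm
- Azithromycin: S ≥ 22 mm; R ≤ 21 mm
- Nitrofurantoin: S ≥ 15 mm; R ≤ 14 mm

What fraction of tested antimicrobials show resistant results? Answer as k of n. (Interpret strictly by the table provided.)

Tetracycline: 16 mm is in 16–19 mm ⇒ intermediate
Ertapenem (13 mm) in 13–18 mm → I
Colistin: 26 mm is ≥ 26 mm — Susceptible
Amikacin: 28 mm is ≥ 26 mm ⇒ susceptible
Nitrofurantoin: 20 mm is ≥ 15 mm — S
Fosfomycin 22 mm: ≥ 15 mm ⇒ Susceptible
Azithromycin: 16 mm is ≤ 21 mm → Resistant
Ceftazidime: 28 mm is in 27–29 mm ⇒ I
Resistant: 1/8

1 of 8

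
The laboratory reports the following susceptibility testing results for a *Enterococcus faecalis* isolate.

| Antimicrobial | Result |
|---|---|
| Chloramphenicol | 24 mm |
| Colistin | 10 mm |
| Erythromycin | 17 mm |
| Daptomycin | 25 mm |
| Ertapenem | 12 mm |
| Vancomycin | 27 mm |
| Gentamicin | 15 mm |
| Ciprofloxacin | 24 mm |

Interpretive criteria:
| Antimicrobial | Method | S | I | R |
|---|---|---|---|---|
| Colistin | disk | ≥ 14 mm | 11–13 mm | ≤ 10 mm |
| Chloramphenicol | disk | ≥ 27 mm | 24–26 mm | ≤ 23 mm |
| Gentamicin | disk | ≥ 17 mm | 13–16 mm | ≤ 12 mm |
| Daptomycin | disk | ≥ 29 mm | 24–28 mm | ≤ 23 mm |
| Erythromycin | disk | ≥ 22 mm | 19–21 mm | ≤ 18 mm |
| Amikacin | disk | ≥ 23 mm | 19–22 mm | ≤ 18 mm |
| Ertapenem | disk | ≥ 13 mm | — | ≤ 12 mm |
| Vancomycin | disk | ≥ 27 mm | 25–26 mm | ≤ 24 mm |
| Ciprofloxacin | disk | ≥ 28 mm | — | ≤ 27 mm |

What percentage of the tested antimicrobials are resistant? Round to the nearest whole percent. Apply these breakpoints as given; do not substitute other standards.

50%

Chloramphenicol 24 mm: in 24–26 mm ⇒ Intermediate
Colistin: 10 mm is ≤ 10 mm ⇒ Resistant
Erythromycin (17 mm) ≤ 18 mm → R
Daptomycin (25 mm) in 24–28 mm → Intermediate
Ertapenem 12 mm: ≤ 12 mm ⇒ resistant
Vancomycin (27 mm) ≥ 27 mm ⇒ susceptible
Gentamicin: 15 mm is in 13–16 mm — I
Ciprofloxacin (24 mm) ≤ 27 mm ⇒ resistant
Resistant: 4/8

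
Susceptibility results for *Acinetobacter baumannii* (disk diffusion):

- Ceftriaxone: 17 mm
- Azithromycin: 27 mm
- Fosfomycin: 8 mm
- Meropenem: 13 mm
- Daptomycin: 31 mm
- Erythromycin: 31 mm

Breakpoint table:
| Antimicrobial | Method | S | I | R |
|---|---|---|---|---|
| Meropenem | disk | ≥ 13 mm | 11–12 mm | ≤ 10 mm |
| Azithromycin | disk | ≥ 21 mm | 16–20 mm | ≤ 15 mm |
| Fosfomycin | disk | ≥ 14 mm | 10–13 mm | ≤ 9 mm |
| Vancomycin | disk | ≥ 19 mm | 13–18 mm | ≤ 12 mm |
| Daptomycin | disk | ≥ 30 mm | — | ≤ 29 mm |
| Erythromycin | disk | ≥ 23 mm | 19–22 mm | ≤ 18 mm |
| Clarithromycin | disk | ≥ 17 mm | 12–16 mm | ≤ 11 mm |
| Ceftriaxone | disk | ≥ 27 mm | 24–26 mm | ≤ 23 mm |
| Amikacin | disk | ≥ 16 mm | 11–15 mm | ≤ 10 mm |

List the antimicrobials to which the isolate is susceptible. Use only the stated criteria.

azithromycin, meropenem, daptomycin, erythromycin

Ceftriaxone 17 mm: ≤ 23 mm — Resistant
Azithromycin: 27 mm is ≥ 21 mm ⇒ susceptible
Fosfomycin 8 mm: ≤ 9 mm — R
Meropenem (13 mm) ≥ 13 mm → Susceptible
Daptomycin: 31 mm is ≥ 30 mm — susceptible
Erythromycin (31 mm) ≥ 23 mm — Susceptible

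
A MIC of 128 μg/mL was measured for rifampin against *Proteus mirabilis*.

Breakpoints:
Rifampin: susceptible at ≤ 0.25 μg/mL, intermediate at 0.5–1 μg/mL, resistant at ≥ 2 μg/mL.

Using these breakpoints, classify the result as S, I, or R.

Rifampin (128 μg/mL) ≥ 2 μg/mL → R

R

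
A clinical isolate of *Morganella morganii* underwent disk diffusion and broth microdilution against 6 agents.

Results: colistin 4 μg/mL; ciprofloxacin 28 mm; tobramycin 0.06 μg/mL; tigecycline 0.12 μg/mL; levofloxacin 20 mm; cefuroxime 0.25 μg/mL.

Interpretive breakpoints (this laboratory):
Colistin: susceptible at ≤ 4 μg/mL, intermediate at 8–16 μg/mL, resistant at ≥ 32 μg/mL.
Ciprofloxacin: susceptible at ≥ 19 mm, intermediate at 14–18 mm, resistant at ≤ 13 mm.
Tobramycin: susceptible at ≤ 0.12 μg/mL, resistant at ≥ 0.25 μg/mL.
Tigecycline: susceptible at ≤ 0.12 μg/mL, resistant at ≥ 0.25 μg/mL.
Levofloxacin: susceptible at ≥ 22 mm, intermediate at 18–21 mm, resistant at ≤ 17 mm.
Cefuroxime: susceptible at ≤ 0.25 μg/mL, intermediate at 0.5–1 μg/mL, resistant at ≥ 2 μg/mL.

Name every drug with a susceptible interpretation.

colistin, ciprofloxacin, tobramycin, tigecycline, cefuroxime

Colistin 4 μg/mL: ≤ 4 μg/mL — Susceptible
Ciprofloxacin (28 mm) ≥ 19 mm — S
Tobramycin: 0.06 μg/mL is ≤ 0.12 μg/mL → S
Tigecycline 0.12 μg/mL: ≤ 0.12 μg/mL — Susceptible
Levofloxacin (20 mm) in 18–21 mm ⇒ I
Cefuroxime (0.25 μg/mL) ≤ 0.25 μg/mL ⇒ susceptible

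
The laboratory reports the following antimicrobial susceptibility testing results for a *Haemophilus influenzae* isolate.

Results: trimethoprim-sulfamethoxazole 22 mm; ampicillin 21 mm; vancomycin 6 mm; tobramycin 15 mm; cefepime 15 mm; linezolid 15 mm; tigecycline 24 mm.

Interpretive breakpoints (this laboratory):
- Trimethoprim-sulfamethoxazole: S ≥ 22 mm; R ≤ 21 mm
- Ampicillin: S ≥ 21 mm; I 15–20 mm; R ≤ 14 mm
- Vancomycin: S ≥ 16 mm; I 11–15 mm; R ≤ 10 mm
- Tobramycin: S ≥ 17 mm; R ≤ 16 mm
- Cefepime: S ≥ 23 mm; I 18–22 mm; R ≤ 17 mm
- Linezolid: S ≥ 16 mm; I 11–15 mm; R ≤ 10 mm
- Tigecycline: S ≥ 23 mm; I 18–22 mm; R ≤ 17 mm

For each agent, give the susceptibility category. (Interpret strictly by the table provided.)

Trimethoprim-sulfamethoxazole: 22 mm is ≥ 22 mm → susceptible
Ampicillin 21 mm: ≥ 21 mm ⇒ S
Vancomycin 6 mm: ≤ 10 mm ⇒ resistant
Tobramycin (15 mm) ≤ 16 mm ⇒ R
Cefepime 15 mm: ≤ 17 mm ⇒ resistant
Linezolid (15 mm) in 11–15 mm — I
Tigecycline: 24 mm is ≥ 23 mm → Susceptible

S, S, R, R, R, I, S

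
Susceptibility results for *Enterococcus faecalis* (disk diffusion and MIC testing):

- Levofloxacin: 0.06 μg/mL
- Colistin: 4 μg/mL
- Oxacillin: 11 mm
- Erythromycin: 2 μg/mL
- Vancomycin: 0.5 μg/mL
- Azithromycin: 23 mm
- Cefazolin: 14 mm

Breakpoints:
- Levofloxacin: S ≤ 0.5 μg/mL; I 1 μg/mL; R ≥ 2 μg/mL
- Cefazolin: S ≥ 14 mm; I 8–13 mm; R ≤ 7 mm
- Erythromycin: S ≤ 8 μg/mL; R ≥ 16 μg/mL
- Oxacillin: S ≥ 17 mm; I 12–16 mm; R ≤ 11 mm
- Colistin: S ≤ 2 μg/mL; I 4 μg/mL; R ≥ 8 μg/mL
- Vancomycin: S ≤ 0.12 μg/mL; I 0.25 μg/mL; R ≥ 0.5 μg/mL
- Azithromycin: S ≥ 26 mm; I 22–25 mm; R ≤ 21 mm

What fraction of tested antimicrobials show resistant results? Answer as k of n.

Levofloxacin: 0.06 μg/mL is ≤ 0.5 μg/mL — S
Colistin (4 μg/mL) = 4 μg/mL ⇒ intermediate
Oxacillin (11 mm) ≤ 11 mm — Resistant
Erythromycin 2 μg/mL: ≤ 8 μg/mL ⇒ susceptible
Vancomycin: 0.5 μg/mL is ≥ 0.5 μg/mL ⇒ resistant
Azithromycin (23 mm) in 22–25 mm ⇒ intermediate
Cefazolin 14 mm: ≥ 14 mm → susceptible
Resistant: 2/7

2 of 7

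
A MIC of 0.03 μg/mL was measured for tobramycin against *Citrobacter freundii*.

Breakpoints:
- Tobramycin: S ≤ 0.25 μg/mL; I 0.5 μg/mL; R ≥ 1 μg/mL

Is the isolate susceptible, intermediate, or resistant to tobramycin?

S

Tobramycin 0.03 μg/mL: ≤ 0.25 μg/mL → susceptible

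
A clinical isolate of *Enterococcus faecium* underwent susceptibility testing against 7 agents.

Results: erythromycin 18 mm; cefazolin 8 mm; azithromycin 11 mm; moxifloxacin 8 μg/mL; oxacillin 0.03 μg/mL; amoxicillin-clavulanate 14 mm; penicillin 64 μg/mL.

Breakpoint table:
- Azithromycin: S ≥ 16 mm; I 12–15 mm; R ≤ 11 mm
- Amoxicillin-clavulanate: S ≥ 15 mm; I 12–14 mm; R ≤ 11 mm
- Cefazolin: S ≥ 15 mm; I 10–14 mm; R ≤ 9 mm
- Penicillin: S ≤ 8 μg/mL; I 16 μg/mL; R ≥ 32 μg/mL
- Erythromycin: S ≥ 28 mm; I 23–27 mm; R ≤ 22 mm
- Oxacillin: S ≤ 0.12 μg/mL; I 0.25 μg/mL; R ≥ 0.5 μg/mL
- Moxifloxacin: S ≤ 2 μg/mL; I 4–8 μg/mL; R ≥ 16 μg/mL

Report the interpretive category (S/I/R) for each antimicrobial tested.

R, R, R, I, S, I, R

Erythromycin: 18 mm is ≤ 22 mm → R
Cefazolin 8 mm: ≤ 9 mm — resistant
Azithromycin: 11 mm is ≤ 11 mm — resistant
Moxifloxacin 8 μg/mL: in 4–8 μg/mL → Intermediate
Oxacillin 0.03 μg/mL: ≤ 0.12 μg/mL → Susceptible
Amoxicillin-clavulanate (14 mm) in 12–14 mm — I
Penicillin 64 μg/mL: ≥ 32 μg/mL → resistant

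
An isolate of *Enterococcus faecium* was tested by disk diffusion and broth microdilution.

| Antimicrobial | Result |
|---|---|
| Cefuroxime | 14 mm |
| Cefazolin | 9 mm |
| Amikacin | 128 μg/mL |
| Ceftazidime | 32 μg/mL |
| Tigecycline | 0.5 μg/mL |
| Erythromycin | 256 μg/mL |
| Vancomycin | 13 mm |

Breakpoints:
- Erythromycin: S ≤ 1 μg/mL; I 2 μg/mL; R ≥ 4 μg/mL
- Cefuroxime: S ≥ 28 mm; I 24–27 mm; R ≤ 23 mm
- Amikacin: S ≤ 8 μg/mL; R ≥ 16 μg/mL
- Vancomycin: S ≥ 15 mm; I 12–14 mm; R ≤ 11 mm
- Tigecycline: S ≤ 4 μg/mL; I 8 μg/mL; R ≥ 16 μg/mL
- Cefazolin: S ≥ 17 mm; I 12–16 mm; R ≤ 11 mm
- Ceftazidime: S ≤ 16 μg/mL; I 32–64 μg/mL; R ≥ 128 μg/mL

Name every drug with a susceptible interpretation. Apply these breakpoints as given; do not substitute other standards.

Cefuroxime: 14 mm is ≤ 23 mm ⇒ resistant
Cefazolin 9 mm: ≤ 11 mm ⇒ R
Amikacin 128 μg/mL: ≥ 16 μg/mL — resistant
Ceftazidime: 32 μg/mL is in 32–64 μg/mL ⇒ Intermediate
Tigecycline 0.5 μg/mL: ≤ 4 μg/mL — Susceptible
Erythromycin 256 μg/mL: ≥ 4 μg/mL → R
Vancomycin (13 mm) in 12–14 mm ⇒ intermediate

tigecycline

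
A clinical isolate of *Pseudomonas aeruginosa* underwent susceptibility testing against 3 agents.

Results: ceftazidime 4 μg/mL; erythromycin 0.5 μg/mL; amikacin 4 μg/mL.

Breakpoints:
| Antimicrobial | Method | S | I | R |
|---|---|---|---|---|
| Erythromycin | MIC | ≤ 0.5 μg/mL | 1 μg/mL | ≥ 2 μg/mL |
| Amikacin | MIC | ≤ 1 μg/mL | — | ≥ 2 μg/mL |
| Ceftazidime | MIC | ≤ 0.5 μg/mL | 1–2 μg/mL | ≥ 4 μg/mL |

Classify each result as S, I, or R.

Ceftazidime: 4 μg/mL is ≥ 4 μg/mL ⇒ R
Erythromycin: 0.5 μg/mL is ≤ 0.5 μg/mL → Susceptible
Amikacin: 4 μg/mL is ≥ 2 μg/mL ⇒ R

R, S, R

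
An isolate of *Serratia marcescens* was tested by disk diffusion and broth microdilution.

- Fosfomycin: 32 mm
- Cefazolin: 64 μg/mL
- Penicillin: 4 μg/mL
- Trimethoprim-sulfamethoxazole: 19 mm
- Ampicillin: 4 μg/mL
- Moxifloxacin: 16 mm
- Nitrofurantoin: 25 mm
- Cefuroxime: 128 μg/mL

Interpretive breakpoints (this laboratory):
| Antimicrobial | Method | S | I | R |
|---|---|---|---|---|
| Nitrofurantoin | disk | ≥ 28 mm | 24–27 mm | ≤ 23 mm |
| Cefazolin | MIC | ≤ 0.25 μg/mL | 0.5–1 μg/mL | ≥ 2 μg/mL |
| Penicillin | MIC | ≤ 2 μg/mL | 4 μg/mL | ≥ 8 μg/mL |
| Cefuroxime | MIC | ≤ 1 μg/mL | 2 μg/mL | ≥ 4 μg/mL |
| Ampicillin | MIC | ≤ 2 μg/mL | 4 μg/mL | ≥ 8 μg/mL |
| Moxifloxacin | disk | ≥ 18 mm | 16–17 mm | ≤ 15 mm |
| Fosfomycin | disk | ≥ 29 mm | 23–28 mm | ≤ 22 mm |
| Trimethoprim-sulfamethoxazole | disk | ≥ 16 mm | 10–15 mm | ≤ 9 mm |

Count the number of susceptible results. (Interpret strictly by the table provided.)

2

Fosfomycin: 32 mm is ≥ 29 mm → Susceptible
Cefazolin (64 μg/mL) ≥ 2 μg/mL → Resistant
Penicillin (4 μg/mL) = 4 μg/mL — Intermediate
Trimethoprim-sulfamethoxazole 19 mm: ≥ 16 mm ⇒ S
Ampicillin 4 μg/mL: = 4 μg/mL → I
Moxifloxacin: 16 mm is in 16–17 mm — Intermediate
Nitrofurantoin (25 mm) in 24–27 mm — Intermediate
Cefuroxime: 128 μg/mL is ≥ 4 μg/mL → R
Susceptible: 2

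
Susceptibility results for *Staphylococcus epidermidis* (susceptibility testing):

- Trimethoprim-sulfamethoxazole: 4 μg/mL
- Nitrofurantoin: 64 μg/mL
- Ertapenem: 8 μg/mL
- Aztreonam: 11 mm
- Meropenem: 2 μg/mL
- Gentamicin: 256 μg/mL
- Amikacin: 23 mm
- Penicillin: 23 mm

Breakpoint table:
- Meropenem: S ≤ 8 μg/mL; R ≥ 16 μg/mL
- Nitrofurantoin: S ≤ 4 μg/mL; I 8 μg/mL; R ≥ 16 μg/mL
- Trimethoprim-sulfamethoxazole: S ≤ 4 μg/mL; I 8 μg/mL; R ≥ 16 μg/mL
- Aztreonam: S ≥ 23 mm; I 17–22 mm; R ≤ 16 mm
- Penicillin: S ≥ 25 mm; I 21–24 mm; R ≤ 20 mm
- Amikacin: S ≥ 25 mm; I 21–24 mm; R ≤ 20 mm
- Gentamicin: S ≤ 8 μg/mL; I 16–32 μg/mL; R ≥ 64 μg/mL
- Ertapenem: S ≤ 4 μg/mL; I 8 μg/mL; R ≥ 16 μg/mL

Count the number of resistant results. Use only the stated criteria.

Trimethoprim-sulfamethoxazole 4 μg/mL: ≤ 4 μg/mL — Susceptible
Nitrofurantoin: 64 μg/mL is ≥ 16 μg/mL — R
Ertapenem 8 μg/mL: = 8 μg/mL → I
Aztreonam: 11 mm is ≤ 16 mm — resistant
Meropenem: 2 μg/mL is ≤ 8 μg/mL → Susceptible
Gentamicin (256 μg/mL) ≥ 64 μg/mL → R
Amikacin (23 mm) in 21–24 mm — I
Penicillin (23 mm) in 21–24 mm → Intermediate
Resistant: 3

3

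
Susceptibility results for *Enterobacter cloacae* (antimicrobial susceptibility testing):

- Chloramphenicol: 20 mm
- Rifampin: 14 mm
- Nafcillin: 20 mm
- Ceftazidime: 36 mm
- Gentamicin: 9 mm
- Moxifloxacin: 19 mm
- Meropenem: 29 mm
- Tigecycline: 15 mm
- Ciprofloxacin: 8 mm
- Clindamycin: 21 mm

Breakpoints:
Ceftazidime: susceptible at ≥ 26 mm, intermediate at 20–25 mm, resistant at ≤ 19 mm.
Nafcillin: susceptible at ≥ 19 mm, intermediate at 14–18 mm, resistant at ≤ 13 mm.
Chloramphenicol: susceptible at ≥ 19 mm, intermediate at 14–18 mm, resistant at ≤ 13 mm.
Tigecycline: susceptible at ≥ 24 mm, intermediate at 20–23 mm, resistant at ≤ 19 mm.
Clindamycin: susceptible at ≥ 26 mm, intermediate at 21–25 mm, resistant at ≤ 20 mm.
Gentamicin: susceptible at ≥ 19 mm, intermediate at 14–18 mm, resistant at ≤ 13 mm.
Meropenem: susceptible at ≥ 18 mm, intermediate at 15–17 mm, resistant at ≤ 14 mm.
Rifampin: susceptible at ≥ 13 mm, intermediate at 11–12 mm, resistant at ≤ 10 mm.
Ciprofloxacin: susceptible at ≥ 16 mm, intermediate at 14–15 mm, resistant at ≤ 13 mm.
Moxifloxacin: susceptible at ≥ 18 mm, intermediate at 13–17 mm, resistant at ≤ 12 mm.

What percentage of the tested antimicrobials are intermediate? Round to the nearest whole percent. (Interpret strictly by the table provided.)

Chloramphenicol 20 mm: ≥ 19 mm ⇒ S
Rifampin 14 mm: ≥ 13 mm — S
Nafcillin: 20 mm is ≥ 19 mm → Susceptible
Ceftazidime: 36 mm is ≥ 26 mm ⇒ susceptible
Gentamicin (9 mm) ≤ 13 mm — Resistant
Moxifloxacin 19 mm: ≥ 18 mm → S
Meropenem (29 mm) ≥ 18 mm ⇒ susceptible
Tigecycline 15 mm: ≤ 19 mm → R
Ciprofloxacin 8 mm: ≤ 13 mm — resistant
Clindamycin 21 mm: in 21–25 mm — intermediate
Intermediate: 1/10

10%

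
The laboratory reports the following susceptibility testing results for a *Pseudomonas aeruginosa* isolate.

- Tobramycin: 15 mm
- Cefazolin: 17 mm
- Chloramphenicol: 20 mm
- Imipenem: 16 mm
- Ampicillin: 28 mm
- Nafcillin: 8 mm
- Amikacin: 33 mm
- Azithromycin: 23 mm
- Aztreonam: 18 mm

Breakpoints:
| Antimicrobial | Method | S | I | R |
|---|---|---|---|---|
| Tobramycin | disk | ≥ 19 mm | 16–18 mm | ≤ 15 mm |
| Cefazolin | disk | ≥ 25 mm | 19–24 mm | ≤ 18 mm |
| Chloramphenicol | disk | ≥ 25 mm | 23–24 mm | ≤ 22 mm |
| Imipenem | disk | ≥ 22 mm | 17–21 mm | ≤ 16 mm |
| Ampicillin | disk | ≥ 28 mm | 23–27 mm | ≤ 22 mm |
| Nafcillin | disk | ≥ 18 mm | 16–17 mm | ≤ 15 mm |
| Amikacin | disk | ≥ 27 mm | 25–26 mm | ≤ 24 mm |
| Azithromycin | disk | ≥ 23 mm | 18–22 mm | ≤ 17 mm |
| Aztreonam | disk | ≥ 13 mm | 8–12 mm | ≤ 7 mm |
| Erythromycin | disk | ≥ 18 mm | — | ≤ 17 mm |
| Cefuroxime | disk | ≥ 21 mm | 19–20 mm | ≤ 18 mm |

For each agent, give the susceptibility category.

R, R, R, R, S, R, S, S, S

Tobramycin 15 mm: ≤ 15 mm — Resistant
Cefazolin: 17 mm is ≤ 18 mm — Resistant
Chloramphenicol 20 mm: ≤ 22 mm → resistant
Imipenem (16 mm) ≤ 16 mm → R
Ampicillin: 28 mm is ≥ 28 mm ⇒ Susceptible
Nafcillin (8 mm) ≤ 15 mm → Resistant
Amikacin 33 mm: ≥ 27 mm — susceptible
Azithromycin (23 mm) ≥ 23 mm → S
Aztreonam: 18 mm is ≥ 13 mm — S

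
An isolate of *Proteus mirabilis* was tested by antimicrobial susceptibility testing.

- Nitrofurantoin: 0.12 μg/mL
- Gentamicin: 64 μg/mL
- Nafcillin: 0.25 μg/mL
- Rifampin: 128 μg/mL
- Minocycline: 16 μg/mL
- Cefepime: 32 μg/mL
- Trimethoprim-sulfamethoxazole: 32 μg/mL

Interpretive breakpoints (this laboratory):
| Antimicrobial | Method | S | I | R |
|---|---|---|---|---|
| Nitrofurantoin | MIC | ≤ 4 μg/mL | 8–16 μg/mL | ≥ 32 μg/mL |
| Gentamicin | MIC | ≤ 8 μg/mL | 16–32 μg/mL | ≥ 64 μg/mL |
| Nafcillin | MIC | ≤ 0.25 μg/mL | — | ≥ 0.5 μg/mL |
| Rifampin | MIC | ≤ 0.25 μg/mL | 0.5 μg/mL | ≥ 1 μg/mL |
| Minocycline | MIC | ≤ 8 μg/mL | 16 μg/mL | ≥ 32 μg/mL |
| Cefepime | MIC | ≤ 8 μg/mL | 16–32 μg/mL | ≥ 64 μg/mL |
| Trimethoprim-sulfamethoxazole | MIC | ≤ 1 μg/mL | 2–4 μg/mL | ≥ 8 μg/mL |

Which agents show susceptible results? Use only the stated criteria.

nitrofurantoin, nafcillin

Nitrofurantoin: 0.12 μg/mL is ≤ 4 μg/mL — S
Gentamicin 64 μg/mL: ≥ 64 μg/mL ⇒ R
Nafcillin 0.25 μg/mL: ≤ 0.25 μg/mL — Susceptible
Rifampin 128 μg/mL: ≥ 1 μg/mL ⇒ Resistant
Minocycline: 16 μg/mL is = 16 μg/mL → Intermediate
Cefepime: 32 μg/mL is in 16–32 μg/mL — I
Trimethoprim-sulfamethoxazole (32 μg/mL) ≥ 8 μg/mL ⇒ Resistant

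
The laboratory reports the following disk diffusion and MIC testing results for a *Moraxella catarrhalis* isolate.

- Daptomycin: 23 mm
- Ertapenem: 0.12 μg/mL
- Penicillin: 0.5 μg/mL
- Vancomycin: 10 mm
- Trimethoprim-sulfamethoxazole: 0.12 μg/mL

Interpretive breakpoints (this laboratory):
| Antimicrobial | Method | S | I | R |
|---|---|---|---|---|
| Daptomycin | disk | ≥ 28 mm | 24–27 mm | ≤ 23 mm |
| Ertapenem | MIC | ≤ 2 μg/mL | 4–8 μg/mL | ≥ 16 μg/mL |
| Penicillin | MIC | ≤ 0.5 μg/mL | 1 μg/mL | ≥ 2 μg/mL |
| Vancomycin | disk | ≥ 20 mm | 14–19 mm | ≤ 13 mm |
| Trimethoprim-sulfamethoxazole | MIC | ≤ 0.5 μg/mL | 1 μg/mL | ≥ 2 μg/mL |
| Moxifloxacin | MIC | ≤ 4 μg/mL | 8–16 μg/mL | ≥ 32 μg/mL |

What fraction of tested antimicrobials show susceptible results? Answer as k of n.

Daptomycin: 23 mm is ≤ 23 mm → Resistant
Ertapenem: 0.12 μg/mL is ≤ 2 μg/mL → S
Penicillin: 0.5 μg/mL is ≤ 0.5 μg/mL → Susceptible
Vancomycin: 10 mm is ≤ 13 mm → R
Trimethoprim-sulfamethoxazole (0.12 μg/mL) ≤ 0.5 μg/mL → Susceptible
Susceptible: 3/5

3 of 5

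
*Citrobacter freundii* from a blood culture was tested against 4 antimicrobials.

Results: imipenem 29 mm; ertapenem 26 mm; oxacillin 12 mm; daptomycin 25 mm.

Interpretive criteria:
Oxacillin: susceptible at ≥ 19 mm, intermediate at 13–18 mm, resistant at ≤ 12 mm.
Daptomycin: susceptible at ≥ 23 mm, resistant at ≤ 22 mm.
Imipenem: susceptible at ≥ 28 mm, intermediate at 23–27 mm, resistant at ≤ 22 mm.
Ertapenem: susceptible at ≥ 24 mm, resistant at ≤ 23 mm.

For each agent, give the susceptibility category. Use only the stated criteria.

S, S, R, S

Imipenem: 29 mm is ≥ 28 mm — susceptible
Ertapenem: 26 mm is ≥ 24 mm ⇒ susceptible
Oxacillin (12 mm) ≤ 12 mm ⇒ Resistant
Daptomycin (25 mm) ≥ 23 mm → susceptible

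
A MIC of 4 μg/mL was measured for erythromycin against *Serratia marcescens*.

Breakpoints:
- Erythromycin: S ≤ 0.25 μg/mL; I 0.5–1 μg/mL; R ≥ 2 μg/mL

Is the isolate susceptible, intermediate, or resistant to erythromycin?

Resistant

Erythromycin (4 μg/mL) ≥ 2 μg/mL ⇒ Resistant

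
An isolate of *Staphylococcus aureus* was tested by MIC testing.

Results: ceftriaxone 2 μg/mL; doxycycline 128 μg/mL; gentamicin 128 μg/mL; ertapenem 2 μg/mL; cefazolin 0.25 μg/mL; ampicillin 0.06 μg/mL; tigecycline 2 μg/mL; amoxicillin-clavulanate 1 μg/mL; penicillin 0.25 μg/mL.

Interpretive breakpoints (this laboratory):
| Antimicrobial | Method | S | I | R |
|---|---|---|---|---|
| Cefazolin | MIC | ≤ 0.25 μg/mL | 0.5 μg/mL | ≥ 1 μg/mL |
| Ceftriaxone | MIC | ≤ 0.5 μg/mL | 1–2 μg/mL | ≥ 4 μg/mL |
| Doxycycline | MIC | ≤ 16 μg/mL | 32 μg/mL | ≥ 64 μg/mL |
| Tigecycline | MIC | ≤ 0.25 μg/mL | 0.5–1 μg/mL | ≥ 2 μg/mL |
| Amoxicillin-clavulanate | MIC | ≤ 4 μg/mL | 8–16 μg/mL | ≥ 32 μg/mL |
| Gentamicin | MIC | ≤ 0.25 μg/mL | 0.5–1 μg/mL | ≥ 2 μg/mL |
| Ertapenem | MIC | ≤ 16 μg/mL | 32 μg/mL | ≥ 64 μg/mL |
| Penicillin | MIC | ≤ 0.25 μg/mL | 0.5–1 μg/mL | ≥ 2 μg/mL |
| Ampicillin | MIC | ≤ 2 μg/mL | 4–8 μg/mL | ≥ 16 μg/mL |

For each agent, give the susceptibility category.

I, R, R, S, S, S, R, S, S

Ceftriaxone: 2 μg/mL is in 1–2 μg/mL → Intermediate
Doxycycline: 128 μg/mL is ≥ 64 μg/mL — resistant
Gentamicin (128 μg/mL) ≥ 2 μg/mL → Resistant
Ertapenem 2 μg/mL: ≤ 16 μg/mL — S
Cefazolin: 0.25 μg/mL is ≤ 0.25 μg/mL — S
Ampicillin: 0.06 μg/mL is ≤ 2 μg/mL — S
Tigecycline: 2 μg/mL is ≥ 2 μg/mL ⇒ Resistant
Amoxicillin-clavulanate 1 μg/mL: ≤ 4 μg/mL → susceptible
Penicillin (0.25 μg/mL) ≤ 0.25 μg/mL — susceptible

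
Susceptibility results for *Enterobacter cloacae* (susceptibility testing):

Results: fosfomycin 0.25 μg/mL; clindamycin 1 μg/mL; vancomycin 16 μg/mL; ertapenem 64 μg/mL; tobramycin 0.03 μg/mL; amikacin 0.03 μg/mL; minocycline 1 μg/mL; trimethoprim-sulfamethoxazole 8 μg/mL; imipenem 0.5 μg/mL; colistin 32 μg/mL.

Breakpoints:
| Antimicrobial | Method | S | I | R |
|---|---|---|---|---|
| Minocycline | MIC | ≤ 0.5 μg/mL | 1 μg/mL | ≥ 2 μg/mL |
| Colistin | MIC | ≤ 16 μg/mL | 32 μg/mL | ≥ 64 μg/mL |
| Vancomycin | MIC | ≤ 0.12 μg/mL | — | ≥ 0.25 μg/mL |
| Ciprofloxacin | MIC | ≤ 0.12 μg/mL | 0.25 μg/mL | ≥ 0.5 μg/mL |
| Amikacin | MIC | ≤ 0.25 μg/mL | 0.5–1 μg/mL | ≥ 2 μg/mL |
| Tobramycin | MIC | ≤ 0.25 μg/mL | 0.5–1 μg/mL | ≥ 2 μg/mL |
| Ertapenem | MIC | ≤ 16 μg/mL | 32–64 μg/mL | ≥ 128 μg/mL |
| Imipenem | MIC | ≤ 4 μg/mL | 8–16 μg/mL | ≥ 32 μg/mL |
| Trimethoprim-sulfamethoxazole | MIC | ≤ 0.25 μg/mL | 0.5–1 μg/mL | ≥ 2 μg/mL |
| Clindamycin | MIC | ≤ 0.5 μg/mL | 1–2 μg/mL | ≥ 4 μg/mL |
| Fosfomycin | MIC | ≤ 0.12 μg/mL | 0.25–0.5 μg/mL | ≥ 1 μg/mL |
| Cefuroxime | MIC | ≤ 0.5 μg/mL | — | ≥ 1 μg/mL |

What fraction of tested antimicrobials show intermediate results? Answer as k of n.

5 of 10

Fosfomycin (0.25 μg/mL) in 0.25–0.5 μg/mL → intermediate
Clindamycin 1 μg/mL: in 1–2 μg/mL → intermediate
Vancomycin: 16 μg/mL is ≥ 0.25 μg/mL → R
Ertapenem (64 μg/mL) in 32–64 μg/mL → I
Tobramycin (0.03 μg/mL) ≤ 0.25 μg/mL ⇒ S
Amikacin (0.03 μg/mL) ≤ 0.25 μg/mL ⇒ Susceptible
Minocycline (1 μg/mL) = 1 μg/mL → Intermediate
Trimethoprim-sulfamethoxazole 8 μg/mL: ≥ 2 μg/mL ⇒ R
Imipenem (0.5 μg/mL) ≤ 4 μg/mL → susceptible
Colistin 32 μg/mL: = 32 μg/mL ⇒ intermediate
Intermediate: 5/10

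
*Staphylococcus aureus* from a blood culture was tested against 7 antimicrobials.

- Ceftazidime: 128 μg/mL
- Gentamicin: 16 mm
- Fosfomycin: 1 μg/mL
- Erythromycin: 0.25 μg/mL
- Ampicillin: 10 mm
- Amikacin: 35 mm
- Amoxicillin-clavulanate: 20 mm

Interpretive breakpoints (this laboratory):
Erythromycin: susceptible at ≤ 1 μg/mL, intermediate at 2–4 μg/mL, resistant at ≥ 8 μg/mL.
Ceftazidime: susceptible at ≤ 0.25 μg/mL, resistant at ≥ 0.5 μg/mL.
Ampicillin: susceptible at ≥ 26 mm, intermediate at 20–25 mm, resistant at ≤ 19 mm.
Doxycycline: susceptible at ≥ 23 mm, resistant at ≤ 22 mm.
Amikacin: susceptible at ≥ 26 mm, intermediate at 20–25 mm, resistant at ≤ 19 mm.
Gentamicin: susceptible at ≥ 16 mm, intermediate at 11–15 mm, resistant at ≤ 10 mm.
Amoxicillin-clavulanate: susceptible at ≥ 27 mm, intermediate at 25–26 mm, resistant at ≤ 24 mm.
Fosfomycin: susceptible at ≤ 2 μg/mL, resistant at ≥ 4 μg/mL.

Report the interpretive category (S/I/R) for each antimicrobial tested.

Ceftazidime: 128 μg/mL is ≥ 0.5 μg/mL ⇒ Resistant
Gentamicin 16 mm: ≥ 16 mm → susceptible
Fosfomycin: 1 μg/mL is ≤ 2 μg/mL ⇒ S
Erythromycin: 0.25 μg/mL is ≤ 1 μg/mL ⇒ susceptible
Ampicillin (10 mm) ≤ 19 mm ⇒ R
Amikacin (35 mm) ≥ 26 mm — S
Amoxicillin-clavulanate 20 mm: ≤ 24 mm ⇒ Resistant

R, S, S, S, R, S, R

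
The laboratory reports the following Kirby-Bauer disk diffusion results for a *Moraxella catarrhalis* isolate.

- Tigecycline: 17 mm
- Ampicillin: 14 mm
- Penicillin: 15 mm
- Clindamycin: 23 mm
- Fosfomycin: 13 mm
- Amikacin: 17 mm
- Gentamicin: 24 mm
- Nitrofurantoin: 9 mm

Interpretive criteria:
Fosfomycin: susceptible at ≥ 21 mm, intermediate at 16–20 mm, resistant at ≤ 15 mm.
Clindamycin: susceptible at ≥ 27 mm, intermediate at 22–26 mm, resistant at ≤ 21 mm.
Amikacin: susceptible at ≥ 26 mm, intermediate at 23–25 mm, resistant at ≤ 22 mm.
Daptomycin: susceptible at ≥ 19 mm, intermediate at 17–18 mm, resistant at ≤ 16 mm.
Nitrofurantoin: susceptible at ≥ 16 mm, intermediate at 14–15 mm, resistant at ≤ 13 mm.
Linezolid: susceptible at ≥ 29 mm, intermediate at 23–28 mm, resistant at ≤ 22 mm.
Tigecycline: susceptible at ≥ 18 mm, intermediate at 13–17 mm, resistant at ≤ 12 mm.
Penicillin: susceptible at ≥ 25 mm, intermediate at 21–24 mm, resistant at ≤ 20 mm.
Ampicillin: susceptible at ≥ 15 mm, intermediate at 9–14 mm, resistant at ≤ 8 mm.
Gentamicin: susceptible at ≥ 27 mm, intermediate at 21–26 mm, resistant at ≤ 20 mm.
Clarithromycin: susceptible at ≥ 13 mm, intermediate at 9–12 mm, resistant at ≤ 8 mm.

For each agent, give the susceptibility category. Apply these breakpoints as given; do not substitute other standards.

I, I, R, I, R, R, I, R

Tigecycline 17 mm: in 13–17 mm ⇒ Intermediate
Ampicillin 14 mm: in 9–14 mm → intermediate
Penicillin: 15 mm is ≤ 20 mm ⇒ Resistant
Clindamycin: 23 mm is in 22–26 mm → Intermediate
Fosfomycin (13 mm) ≤ 15 mm → resistant
Amikacin: 17 mm is ≤ 22 mm → Resistant
Gentamicin 24 mm: in 21–26 mm — Intermediate
Nitrofurantoin: 9 mm is ≤ 13 mm ⇒ Resistant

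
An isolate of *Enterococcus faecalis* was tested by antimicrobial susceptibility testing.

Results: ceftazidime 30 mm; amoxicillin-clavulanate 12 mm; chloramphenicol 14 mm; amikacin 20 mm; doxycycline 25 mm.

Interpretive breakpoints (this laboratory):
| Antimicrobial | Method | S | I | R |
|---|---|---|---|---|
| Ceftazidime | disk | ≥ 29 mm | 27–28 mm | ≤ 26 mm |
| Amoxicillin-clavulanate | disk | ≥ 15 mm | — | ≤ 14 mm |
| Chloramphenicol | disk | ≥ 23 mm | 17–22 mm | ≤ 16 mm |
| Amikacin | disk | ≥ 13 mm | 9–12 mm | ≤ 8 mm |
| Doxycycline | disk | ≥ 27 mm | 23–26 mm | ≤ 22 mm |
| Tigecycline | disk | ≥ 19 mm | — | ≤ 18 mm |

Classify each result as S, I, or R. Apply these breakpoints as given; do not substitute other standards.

Ceftazidime (30 mm) ≥ 29 mm ⇒ susceptible
Amoxicillin-clavulanate: 12 mm is ≤ 14 mm — R
Chloramphenicol: 14 mm is ≤ 16 mm ⇒ Resistant
Amikacin: 20 mm is ≥ 13 mm → S
Doxycycline: 25 mm is in 23–26 mm — intermediate

S, R, R, S, I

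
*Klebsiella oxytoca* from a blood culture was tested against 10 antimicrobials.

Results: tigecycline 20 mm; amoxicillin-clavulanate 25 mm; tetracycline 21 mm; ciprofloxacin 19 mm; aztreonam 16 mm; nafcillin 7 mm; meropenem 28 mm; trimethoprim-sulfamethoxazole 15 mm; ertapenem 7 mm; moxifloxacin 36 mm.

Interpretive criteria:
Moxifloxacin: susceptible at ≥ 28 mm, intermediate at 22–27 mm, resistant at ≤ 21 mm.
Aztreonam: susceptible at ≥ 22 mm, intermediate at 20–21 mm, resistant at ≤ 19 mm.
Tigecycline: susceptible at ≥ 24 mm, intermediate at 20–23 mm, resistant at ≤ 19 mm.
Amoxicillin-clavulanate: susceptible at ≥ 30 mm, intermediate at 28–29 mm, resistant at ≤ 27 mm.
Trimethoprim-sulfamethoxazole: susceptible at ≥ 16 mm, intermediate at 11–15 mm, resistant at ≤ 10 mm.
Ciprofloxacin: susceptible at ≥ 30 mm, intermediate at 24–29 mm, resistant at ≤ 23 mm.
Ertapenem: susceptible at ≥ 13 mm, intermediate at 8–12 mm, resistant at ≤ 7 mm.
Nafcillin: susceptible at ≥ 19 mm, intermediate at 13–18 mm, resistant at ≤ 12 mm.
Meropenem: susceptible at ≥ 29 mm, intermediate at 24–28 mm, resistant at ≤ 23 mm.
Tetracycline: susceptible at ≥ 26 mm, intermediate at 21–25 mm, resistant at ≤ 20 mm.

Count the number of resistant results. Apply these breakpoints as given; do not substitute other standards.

5

Tigecycline: 20 mm is in 20–23 mm ⇒ Intermediate
Amoxicillin-clavulanate: 25 mm is ≤ 27 mm ⇒ Resistant
Tetracycline 21 mm: in 21–25 mm → intermediate
Ciprofloxacin: 19 mm is ≤ 23 mm → Resistant
Aztreonam: 16 mm is ≤ 19 mm ⇒ resistant
Nafcillin: 7 mm is ≤ 12 mm — resistant
Meropenem (28 mm) in 24–28 mm — intermediate
Trimethoprim-sulfamethoxazole: 15 mm is in 11–15 mm → Intermediate
Ertapenem 7 mm: ≤ 7 mm — R
Moxifloxacin (36 mm) ≥ 28 mm — susceptible
Resistant: 5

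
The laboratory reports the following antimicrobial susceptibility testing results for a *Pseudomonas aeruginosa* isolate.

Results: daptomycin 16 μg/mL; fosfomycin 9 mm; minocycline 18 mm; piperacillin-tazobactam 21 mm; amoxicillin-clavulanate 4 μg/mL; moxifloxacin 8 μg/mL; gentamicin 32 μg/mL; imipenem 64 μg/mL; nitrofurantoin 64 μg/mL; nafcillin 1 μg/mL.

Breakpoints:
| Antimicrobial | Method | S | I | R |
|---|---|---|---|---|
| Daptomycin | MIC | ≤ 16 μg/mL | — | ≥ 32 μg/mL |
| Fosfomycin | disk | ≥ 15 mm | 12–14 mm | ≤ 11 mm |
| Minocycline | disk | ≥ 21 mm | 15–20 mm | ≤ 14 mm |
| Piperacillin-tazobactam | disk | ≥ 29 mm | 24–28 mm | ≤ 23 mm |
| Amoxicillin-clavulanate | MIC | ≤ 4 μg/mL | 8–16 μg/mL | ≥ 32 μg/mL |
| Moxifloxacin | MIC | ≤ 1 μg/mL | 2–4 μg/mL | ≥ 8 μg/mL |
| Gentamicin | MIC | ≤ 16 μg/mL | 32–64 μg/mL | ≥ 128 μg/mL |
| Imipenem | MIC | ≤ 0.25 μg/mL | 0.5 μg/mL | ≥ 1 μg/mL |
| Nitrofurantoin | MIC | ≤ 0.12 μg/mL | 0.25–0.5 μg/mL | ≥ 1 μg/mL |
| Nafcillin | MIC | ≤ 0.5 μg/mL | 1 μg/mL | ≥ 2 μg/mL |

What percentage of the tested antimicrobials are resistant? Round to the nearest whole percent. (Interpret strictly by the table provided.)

50%

Daptomycin (16 μg/mL) ≤ 16 μg/mL — susceptible
Fosfomycin (9 mm) ≤ 11 mm — resistant
Minocycline 18 mm: in 15–20 mm ⇒ intermediate
Piperacillin-tazobactam: 21 mm is ≤ 23 mm → R
Amoxicillin-clavulanate 4 μg/mL: ≤ 4 μg/mL ⇒ susceptible
Moxifloxacin (8 μg/mL) ≥ 8 μg/mL — resistant
Gentamicin: 32 μg/mL is in 32–64 μg/mL — I
Imipenem (64 μg/mL) ≥ 1 μg/mL → Resistant
Nitrofurantoin: 64 μg/mL is ≥ 1 μg/mL → R
Nafcillin 1 μg/mL: = 1 μg/mL → I
Resistant: 5/10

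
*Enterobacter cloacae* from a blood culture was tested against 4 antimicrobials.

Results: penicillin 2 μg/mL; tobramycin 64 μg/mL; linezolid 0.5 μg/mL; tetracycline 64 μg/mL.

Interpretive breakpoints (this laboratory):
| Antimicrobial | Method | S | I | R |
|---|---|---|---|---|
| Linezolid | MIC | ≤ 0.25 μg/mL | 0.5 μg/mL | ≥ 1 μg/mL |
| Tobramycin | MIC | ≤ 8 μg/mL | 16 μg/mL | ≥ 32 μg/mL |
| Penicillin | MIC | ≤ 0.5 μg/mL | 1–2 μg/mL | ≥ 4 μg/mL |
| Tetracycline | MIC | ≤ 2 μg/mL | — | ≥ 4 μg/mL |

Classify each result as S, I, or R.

Penicillin 2 μg/mL: in 1–2 μg/mL ⇒ Intermediate
Tobramycin: 64 μg/mL is ≥ 32 μg/mL → Resistant
Linezolid: 0.5 μg/mL is = 0.5 μg/mL → Intermediate
Tetracycline (64 μg/mL) ≥ 4 μg/mL — resistant

I, R, I, R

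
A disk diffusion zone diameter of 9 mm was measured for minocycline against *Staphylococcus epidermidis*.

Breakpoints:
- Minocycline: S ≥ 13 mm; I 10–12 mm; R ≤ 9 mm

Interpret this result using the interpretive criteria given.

Resistant

Minocycline (9 mm) ≤ 9 mm → Resistant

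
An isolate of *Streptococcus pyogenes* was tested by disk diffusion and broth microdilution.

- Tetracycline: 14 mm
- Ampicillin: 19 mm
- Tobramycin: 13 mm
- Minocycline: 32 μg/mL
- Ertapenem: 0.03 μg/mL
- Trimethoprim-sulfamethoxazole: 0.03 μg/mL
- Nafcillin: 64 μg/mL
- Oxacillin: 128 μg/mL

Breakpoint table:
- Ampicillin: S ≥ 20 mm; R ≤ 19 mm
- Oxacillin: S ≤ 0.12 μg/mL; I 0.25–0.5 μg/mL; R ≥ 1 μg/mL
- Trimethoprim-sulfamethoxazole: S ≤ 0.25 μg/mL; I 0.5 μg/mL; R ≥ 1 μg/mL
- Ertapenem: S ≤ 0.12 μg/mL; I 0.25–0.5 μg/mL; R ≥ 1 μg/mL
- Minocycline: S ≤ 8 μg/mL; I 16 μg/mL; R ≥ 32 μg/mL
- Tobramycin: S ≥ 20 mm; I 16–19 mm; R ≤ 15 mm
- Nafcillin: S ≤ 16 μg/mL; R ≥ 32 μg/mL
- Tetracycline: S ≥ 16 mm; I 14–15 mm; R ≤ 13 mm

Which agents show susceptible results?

ertapenem, trimethoprim-sulfamethoxazole

Tetracycline: 14 mm is in 14–15 mm → I
Ampicillin (19 mm) ≤ 19 mm → R
Tobramycin: 13 mm is ≤ 15 mm ⇒ R
Minocycline: 32 μg/mL is ≥ 32 μg/mL — Resistant
Ertapenem: 0.03 μg/mL is ≤ 0.12 μg/mL → susceptible
Trimethoprim-sulfamethoxazole 0.03 μg/mL: ≤ 0.25 μg/mL → S
Nafcillin: 64 μg/mL is ≥ 32 μg/mL → resistant
Oxacillin: 128 μg/mL is ≥ 1 μg/mL — R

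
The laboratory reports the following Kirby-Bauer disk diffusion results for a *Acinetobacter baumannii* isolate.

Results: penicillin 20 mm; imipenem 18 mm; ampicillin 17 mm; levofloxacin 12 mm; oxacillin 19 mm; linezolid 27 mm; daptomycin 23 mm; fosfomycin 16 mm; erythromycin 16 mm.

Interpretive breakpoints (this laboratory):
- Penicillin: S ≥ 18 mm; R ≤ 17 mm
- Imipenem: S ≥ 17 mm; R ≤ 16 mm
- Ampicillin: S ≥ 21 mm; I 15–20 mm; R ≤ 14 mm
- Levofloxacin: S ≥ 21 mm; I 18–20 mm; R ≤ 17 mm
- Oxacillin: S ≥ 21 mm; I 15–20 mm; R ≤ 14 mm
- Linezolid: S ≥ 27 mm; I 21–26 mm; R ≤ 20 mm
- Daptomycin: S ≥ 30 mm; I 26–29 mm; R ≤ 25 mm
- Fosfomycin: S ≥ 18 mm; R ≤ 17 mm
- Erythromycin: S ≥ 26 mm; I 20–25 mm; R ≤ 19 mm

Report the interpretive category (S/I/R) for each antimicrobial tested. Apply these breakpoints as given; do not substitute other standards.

S, S, I, R, I, S, R, R, R

Penicillin (20 mm) ≥ 18 mm ⇒ susceptible
Imipenem: 18 mm is ≥ 17 mm → S
Ampicillin 17 mm: in 15–20 mm ⇒ intermediate
Levofloxacin (12 mm) ≤ 17 mm → R
Oxacillin 19 mm: in 15–20 mm ⇒ I
Linezolid (27 mm) ≥ 27 mm — susceptible
Daptomycin 23 mm: ≤ 25 mm → R
Fosfomycin (16 mm) ≤ 17 mm ⇒ Resistant
Erythromycin (16 mm) ≤ 19 mm ⇒ resistant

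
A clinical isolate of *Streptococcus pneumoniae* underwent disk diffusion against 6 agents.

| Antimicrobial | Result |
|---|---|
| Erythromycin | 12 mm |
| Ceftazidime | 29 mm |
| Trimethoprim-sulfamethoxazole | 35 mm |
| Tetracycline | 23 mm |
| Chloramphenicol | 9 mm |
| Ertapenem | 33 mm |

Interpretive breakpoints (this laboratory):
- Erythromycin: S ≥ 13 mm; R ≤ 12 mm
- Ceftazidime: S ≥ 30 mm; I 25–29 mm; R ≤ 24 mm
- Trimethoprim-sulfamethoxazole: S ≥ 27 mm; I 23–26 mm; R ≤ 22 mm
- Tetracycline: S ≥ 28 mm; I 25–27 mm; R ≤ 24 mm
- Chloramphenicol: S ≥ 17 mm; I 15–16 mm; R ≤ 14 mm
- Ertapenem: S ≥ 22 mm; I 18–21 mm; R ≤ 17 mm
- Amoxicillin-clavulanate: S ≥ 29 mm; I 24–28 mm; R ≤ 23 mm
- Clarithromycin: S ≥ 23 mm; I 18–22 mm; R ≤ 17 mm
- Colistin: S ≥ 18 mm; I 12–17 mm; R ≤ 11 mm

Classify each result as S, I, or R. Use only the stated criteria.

R, I, S, R, R, S

Erythromycin (12 mm) ≤ 12 mm — resistant
Ceftazidime (29 mm) in 25–29 mm → I
Trimethoprim-sulfamethoxazole 35 mm: ≥ 27 mm ⇒ Susceptible
Tetracycline: 23 mm is ≤ 24 mm → R
Chloramphenicol: 9 mm is ≤ 14 mm ⇒ Resistant
Ertapenem 33 mm: ≥ 22 mm — Susceptible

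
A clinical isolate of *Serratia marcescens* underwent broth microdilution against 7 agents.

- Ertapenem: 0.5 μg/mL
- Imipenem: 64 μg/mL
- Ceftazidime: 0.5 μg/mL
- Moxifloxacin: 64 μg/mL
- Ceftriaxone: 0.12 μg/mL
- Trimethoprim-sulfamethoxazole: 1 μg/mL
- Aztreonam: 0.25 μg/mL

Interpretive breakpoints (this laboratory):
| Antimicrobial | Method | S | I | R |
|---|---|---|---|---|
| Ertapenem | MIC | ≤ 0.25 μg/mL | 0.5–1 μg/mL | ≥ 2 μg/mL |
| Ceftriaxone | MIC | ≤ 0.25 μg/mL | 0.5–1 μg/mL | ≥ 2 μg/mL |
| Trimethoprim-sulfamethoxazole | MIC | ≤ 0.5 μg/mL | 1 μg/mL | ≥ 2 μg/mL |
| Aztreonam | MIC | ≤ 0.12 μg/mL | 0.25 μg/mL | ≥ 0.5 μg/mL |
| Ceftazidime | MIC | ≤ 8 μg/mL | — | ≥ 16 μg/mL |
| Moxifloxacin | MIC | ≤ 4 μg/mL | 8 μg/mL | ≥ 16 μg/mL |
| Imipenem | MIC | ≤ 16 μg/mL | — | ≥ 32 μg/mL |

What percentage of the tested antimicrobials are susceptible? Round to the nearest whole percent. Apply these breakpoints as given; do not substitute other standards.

Ertapenem (0.5 μg/mL) in 0.5–1 μg/mL → intermediate
Imipenem 64 μg/mL: ≥ 32 μg/mL — R
Ceftazidime 0.5 μg/mL: ≤ 8 μg/mL → Susceptible
Moxifloxacin 64 μg/mL: ≥ 16 μg/mL ⇒ Resistant
Ceftriaxone (0.12 μg/mL) ≤ 0.25 μg/mL ⇒ Susceptible
Trimethoprim-sulfamethoxazole (1 μg/mL) = 1 μg/mL → Intermediate
Aztreonam: 0.25 μg/mL is = 0.25 μg/mL ⇒ intermediate
Susceptible: 2/7

29%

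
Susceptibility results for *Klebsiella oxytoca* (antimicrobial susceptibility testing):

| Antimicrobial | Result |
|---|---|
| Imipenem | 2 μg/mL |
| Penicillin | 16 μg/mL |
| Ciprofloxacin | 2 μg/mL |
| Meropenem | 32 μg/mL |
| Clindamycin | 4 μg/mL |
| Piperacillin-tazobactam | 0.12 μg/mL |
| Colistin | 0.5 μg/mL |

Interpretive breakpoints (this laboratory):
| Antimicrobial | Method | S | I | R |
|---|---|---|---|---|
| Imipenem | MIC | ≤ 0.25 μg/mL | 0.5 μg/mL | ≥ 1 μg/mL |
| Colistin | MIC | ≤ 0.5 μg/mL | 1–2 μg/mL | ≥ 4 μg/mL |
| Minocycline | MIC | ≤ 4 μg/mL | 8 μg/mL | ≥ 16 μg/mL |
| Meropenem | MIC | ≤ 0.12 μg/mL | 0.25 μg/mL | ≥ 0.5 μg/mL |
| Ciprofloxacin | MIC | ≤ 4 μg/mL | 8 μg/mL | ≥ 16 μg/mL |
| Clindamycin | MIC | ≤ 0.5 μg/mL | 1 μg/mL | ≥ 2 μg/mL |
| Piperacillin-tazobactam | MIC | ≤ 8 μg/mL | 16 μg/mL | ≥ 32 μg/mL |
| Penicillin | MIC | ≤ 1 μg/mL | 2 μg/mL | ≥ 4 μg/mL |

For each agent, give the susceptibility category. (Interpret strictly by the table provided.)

R, R, S, R, R, S, S

Imipenem 2 μg/mL: ≥ 1 μg/mL → R
Penicillin: 16 μg/mL is ≥ 4 μg/mL ⇒ R
Ciprofloxacin (2 μg/mL) ≤ 4 μg/mL — S
Meropenem 32 μg/mL: ≥ 0.5 μg/mL — resistant
Clindamycin: 4 μg/mL is ≥ 2 μg/mL ⇒ Resistant
Piperacillin-tazobactam (0.12 μg/mL) ≤ 8 μg/mL — susceptible
Colistin: 0.5 μg/mL is ≤ 0.5 μg/mL ⇒ susceptible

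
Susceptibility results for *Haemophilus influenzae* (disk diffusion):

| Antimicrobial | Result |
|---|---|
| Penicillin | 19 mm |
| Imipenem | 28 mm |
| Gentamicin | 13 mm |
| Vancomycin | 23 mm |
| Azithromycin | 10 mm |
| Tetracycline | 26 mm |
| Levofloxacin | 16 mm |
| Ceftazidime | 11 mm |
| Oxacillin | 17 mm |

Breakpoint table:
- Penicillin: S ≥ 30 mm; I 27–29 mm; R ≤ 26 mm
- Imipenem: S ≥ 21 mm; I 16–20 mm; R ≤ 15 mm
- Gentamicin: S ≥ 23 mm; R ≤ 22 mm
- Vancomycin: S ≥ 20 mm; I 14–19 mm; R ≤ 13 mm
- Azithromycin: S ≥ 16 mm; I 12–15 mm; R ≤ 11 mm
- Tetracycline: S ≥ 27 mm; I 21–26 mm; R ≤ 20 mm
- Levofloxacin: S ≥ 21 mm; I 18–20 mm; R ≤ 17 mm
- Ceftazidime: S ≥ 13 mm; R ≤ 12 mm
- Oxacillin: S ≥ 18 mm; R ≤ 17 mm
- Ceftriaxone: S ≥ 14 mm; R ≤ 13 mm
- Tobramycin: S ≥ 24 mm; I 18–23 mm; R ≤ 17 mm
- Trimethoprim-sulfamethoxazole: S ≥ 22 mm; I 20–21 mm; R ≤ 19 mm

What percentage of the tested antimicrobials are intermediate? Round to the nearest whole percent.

11%

Penicillin (19 mm) ≤ 26 mm ⇒ resistant
Imipenem (28 mm) ≥ 21 mm → susceptible
Gentamicin 13 mm: ≤ 22 mm — Resistant
Vancomycin (23 mm) ≥ 20 mm ⇒ S
Azithromycin 10 mm: ≤ 11 mm ⇒ resistant
Tetracycline 26 mm: in 21–26 mm — I
Levofloxacin (16 mm) ≤ 17 mm — resistant
Ceftazidime: 11 mm is ≤ 12 mm — resistant
Oxacillin (17 mm) ≤ 17 mm — R
Intermediate: 1/9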